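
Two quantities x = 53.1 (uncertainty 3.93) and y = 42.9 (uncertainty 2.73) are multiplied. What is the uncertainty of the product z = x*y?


For a product z = x*y, the relative uncertainty is:
uz/z = sqrt((ux/x)^2 + (uy/y)^2)
Relative uncertainties: ux/x = 3.93/53.1 = 0.074011
uy/y = 2.73/42.9 = 0.063636
z = 53.1 * 42.9 = 2278.0
uz = 2278.0 * sqrt(0.074011^2 + 0.063636^2) = 222.349

222.349


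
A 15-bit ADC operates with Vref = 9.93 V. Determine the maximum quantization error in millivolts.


The maximum quantization error is +/- LSB/2.
LSB = Vref / 2^n = 9.93 / 32768 = 0.00030304 V
Max error = LSB / 2 = 0.00030304 / 2 = 0.00015152 V
Max error = 0.1515 mV

0.1515 mV


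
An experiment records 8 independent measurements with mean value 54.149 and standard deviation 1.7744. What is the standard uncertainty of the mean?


The standard uncertainty for Type A evaluation is u = s / sqrt(n).
u = 1.7744 / sqrt(8)
u = 1.7744 / 2.8284
u = 0.6273

0.6273


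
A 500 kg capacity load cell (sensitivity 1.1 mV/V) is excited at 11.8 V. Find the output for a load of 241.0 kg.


Vout = rated_output * Vex * (load / capacity).
Vout = 1.1 * 11.8 * (241.0 / 500)
Vout = 1.1 * 11.8 * 0.482
Vout = 6.256 mV

6.256 mV


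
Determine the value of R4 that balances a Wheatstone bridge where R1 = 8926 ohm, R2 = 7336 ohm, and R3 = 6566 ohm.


At balance: R1*R4 = R2*R3, so R4 = R2*R3/R1.
R4 = 7336 * 6566 / 8926
R4 = 48168176 / 8926
R4 = 5396.39 ohm

5396.39 ohm


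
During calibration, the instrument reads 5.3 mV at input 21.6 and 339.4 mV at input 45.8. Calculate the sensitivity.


Sensitivity = (y2 - y1) / (x2 - x1).
S = (339.4 - 5.3) / (45.8 - 21.6)
S = 334.1 / 24.2
S = 13.8058 mV/unit

13.8058 mV/unit


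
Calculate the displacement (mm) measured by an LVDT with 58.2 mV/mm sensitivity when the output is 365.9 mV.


Displacement = Vout / sensitivity.
d = 365.9 / 58.2
d = 6.287 mm

6.287 mm


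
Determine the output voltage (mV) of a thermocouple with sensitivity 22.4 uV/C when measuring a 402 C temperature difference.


The thermocouple output V = sensitivity * dT.
V = 22.4 uV/C * 402 C
V = 9004.8 uV
V = 9.005 mV

9.005 mV


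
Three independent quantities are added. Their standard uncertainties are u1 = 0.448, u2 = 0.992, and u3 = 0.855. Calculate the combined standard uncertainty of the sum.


For a sum of independent quantities, uc = sqrt(u1^2 + u2^2 + u3^2).
uc = sqrt(0.448^2 + 0.992^2 + 0.855^2)
uc = sqrt(0.200704 + 0.984064 + 0.731025)
uc = 1.3841

1.3841


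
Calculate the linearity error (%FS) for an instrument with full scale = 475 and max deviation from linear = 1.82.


Linearity error = (max deviation / full scale) * 100%.
Linearity = (1.82 / 475) * 100
Linearity = 0.383 %FS

0.383 %FS


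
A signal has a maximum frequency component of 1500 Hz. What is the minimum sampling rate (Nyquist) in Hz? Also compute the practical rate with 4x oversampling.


By Nyquist theorem, fs_min = 2 * fmax.
fs_min = 2 * 1500 = 3000 Hz
Practical rate = 4 * fs_min = 4 * 3000 = 12000 Hz

fs_min = 3000 Hz, fs_practical = 12000 Hz


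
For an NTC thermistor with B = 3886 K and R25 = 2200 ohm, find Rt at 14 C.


NTC thermistor equation: Rt = R25 * exp(B * (1/T - 1/T25)).
T in Kelvin: 287.15 K, T25 = 298.15 K
1/T - 1/T25 = 1/287.15 - 1/298.15 = 0.00012848
B * (1/T - 1/T25) = 3886 * 0.00012848 = 0.4993
Rt = 2200 * exp(0.4993) = 3624.6 ohm

3624.6 ohm


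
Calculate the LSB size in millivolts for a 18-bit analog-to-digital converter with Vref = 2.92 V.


The resolution (LSB) of an ADC is Vref / 2^n.
LSB = 2.92 / 2^18
LSB = 2.92 / 262144
LSB = 1.114e-05 V = 0.01113892 mV

0.01113892 mV


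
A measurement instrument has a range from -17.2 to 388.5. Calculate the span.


Span = upper range - lower range.
Span = 388.5 - (-17.2)
Span = 405.7

405.7


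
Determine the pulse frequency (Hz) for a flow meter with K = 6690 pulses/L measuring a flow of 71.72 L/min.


Frequency = K * Q / 60 (converting L/min to L/s).
f = 6690 * 71.72 / 60
f = 479806.8 / 60
f = 7996.78 Hz

7996.78 Hz


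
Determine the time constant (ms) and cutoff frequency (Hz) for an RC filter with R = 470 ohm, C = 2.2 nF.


Time constant: tau = R * C.
tau = 470 * 2.20e-09 = 1.034e-06 s
tau = 0.001 ms
Cutoff frequency: fc = 1 / (2*pi*R*C).
fc = 1 / (2*pi*1.034e-06) = 153921.61 Hz

tau = 0.001 ms, fc = 153921.61 Hz


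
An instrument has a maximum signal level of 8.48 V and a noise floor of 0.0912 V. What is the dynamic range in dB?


Dynamic range = 20 * log10(Vmax / Vnoise).
DR = 20 * log10(8.48 / 0.0912)
DR = 20 * log10(92.98)
DR = 39.37 dB

39.37 dB


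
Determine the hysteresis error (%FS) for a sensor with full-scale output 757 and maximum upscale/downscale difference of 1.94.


Hysteresis = (max difference / full scale) * 100%.
H = (1.94 / 757) * 100
H = 0.256 %FS

0.256 %FS


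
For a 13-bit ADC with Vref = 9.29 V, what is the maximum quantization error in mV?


The maximum quantization error is +/- LSB/2.
LSB = Vref / 2^n = 9.29 / 8192 = 0.00113403 V
Max error = LSB / 2 = 0.00113403 / 2 = 0.00056702 V
Max error = 0.567 mV

0.567 mV


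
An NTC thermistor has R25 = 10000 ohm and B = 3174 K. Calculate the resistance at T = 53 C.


NTC thermistor equation: Rt = R25 * exp(B * (1/T - 1/T25)).
T in Kelvin: 326.15 K, T25 = 298.15 K
1/T - 1/T25 = 1/326.15 - 1/298.15 = -0.00028794
B * (1/T - 1/T25) = 3174 * -0.00028794 = -0.9139
Rt = 10000 * exp(-0.9139) = 4009.5 ohm

4009.5 ohm


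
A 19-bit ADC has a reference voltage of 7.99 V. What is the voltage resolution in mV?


The resolution (LSB) of an ADC is Vref / 2^n.
LSB = 7.99 / 2^19
LSB = 7.99 / 524288
LSB = 1.524e-05 V = 0.01523972 mV

0.01523972 mV


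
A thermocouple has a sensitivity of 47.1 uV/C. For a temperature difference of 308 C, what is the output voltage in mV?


The thermocouple output V = sensitivity * dT.
V = 47.1 uV/C * 308 C
V = 14506.8 uV
V = 14.507 mV

14.507 mV


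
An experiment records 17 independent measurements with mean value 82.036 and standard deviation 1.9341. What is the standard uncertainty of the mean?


The standard uncertainty for Type A evaluation is u = s / sqrt(n).
u = 1.9341 / sqrt(17)
u = 1.9341 / 4.1231
u = 0.4691

0.4691


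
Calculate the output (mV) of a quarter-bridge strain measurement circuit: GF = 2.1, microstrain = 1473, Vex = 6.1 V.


Quarter bridge output: Vout = (GF * epsilon * Vex) / 4.
Vout = (2.1 * 1473e-6 * 6.1) / 4
Vout = 0.01886913 / 4 V
Vout = 0.00471728 V = 4.7173 mV

4.7173 mV


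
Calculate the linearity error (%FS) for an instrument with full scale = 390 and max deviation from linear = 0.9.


Linearity error = (max deviation / full scale) * 100%.
Linearity = (0.9 / 390) * 100
Linearity = 0.231 %FS

0.231 %FS


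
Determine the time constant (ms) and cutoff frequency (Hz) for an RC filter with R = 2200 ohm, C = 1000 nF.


Time constant: tau = R * C.
tau = 2200 * 1.00e-06 = 0.0022 s
tau = 2.2 ms
Cutoff frequency: fc = 1 / (2*pi*R*C).
fc = 1 / (2*pi*0.0022) = 72.34 Hz

tau = 2.2 ms, fc = 72.34 Hz


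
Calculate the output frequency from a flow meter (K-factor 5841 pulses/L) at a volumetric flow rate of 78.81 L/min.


Frequency = K * Q / 60 (converting L/min to L/s).
f = 5841 * 78.81 / 60
f = 460329.21 / 60
f = 7672.15 Hz

7672.15 Hz


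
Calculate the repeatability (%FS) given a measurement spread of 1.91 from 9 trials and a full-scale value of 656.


Repeatability = (spread / full scale) * 100%.
R = (1.91 / 656) * 100
R = 0.291 %FS

0.291 %FS


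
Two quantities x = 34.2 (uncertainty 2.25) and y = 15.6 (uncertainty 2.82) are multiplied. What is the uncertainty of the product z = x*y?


For a product z = x*y, the relative uncertainty is:
uz/z = sqrt((ux/x)^2 + (uy/y)^2)
Relative uncertainties: ux/x = 2.25/34.2 = 0.065789
uy/y = 2.82/15.6 = 0.180769
z = 34.2 * 15.6 = 533.5
uz = 533.5 * sqrt(0.065789^2 + 0.180769^2) = 102.633

102.633


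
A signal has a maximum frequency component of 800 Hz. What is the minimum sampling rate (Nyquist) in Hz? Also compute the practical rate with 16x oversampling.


By Nyquist theorem, fs_min = 2 * fmax.
fs_min = 2 * 800 = 1600 Hz
Practical rate = 16 * fs_min = 16 * 1600 = 25600 Hz

fs_min = 1600 Hz, fs_practical = 25600 Hz


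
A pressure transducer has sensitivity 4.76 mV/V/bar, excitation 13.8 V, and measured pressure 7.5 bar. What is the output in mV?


Output = sensitivity * Vex * P.
Vout = 4.76 * 13.8 * 7.5
Vout = 65.688 * 7.5
Vout = 492.66 mV

492.66 mV


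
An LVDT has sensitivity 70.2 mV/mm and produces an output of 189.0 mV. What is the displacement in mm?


Displacement = Vout / sensitivity.
d = 189.0 / 70.2
d = 2.692 mm

2.692 mm


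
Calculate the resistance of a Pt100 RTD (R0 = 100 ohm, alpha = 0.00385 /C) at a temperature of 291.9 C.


The RTD equation: Rt = R0 * (1 + alpha * T).
Rt = 100 * (1 + 0.00385 * 291.9)
Rt = 100 * (1 + 1.123815)
Rt = 100 * 2.123815
Rt = 212.381 ohm

212.381 ohm


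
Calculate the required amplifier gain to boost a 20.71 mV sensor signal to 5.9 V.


Gain = Vout / Vin (converting to same units).
G = 5.9 V / 20.71 mV
G = 5900.0 mV / 20.71 mV
G = 284.89

284.89


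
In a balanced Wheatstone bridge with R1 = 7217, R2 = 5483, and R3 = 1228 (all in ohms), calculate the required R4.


At balance: R1*R4 = R2*R3, so R4 = R2*R3/R1.
R4 = 5483 * 1228 / 7217
R4 = 6733124 / 7217
R4 = 932.95 ohm

932.95 ohm


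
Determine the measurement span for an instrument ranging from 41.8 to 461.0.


Span = upper range - lower range.
Span = 461.0 - (41.8)
Span = 419.2

419.2


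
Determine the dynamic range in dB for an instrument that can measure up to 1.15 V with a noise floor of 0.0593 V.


Dynamic range = 20 * log10(Vmax / Vnoise).
DR = 20 * log10(1.15 / 0.0593)
DR = 20 * log10(19.39)
DR = 25.75 dB

25.75 dB


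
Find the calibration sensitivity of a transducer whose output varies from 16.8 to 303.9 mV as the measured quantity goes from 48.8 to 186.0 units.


Sensitivity = (y2 - y1) / (x2 - x1).
S = (303.9 - 16.8) / (186.0 - 48.8)
S = 287.1 / 137.2
S = 2.0926 mV/unit

2.0926 mV/unit


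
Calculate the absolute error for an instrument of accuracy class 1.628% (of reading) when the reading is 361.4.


Absolute error = (accuracy% / 100) * reading.
Error = (1.628 / 100) * 361.4
Error = 0.01628 * 361.4
Error = 5.8836

5.8836


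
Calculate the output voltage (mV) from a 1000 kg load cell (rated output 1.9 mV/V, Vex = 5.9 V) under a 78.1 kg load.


Vout = rated_output * Vex * (load / capacity).
Vout = 1.9 * 5.9 * (78.1 / 1000)
Vout = 1.9 * 5.9 * 0.0781
Vout = 0.876 mV

0.876 mV


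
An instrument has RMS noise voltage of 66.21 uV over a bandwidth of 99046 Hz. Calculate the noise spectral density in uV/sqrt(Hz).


Noise spectral density = Vrms / sqrt(BW).
NSD = 66.21 / sqrt(99046)
NSD = 66.21 / 314.7157
NSD = 0.2104 uV/sqrt(Hz)

0.2104 uV/sqrt(Hz)


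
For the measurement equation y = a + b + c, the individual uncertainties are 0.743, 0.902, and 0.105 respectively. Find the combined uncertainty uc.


For a sum of independent quantities, uc = sqrt(u1^2 + u2^2 + u3^2).
uc = sqrt(0.743^2 + 0.902^2 + 0.105^2)
uc = sqrt(0.552049 + 0.813604 + 0.011025)
uc = 1.1733

1.1733


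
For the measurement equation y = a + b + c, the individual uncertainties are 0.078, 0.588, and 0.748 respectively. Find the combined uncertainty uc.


For a sum of independent quantities, uc = sqrt(u1^2 + u2^2 + u3^2).
uc = sqrt(0.078^2 + 0.588^2 + 0.748^2)
uc = sqrt(0.006084 + 0.345744 + 0.559504)
uc = 0.9546

0.9546


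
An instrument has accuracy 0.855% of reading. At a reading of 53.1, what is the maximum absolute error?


Absolute error = (accuracy% / 100) * reading.
Error = (0.855 / 100) * 53.1
Error = 0.00855 * 53.1
Error = 0.454

0.454


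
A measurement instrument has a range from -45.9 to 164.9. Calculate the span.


Span = upper range - lower range.
Span = 164.9 - (-45.9)
Span = 210.8

210.8


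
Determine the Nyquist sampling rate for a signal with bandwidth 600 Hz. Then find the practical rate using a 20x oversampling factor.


By Nyquist theorem, fs_min = 2 * fmax.
fs_min = 2 * 600 = 1200 Hz
Practical rate = 20 * fs_min = 20 * 1200 = 24000 Hz

fs_min = 1200 Hz, fs_practical = 24000 Hz


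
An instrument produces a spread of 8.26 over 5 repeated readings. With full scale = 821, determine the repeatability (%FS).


Repeatability = (spread / full scale) * 100%.
R = (8.26 / 821) * 100
R = 1.006 %FS

1.006 %FS


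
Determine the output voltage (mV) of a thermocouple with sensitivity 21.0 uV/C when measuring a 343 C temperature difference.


The thermocouple output V = sensitivity * dT.
V = 21.0 uV/C * 343 C
V = 7203.0 uV
V = 7.203 mV

7.203 mV


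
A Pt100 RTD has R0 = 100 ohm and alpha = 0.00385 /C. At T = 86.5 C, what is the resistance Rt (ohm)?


The RTD equation: Rt = R0 * (1 + alpha * T).
Rt = 100 * (1 + 0.00385 * 86.5)
Rt = 100 * (1 + 0.333025)
Rt = 100 * 1.333025
Rt = 133.303 ohm

133.303 ohm


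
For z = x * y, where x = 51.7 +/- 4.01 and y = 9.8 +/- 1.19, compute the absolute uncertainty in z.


For a product z = x*y, the relative uncertainty is:
uz/z = sqrt((ux/x)^2 + (uy/y)^2)
Relative uncertainties: ux/x = 4.01/51.7 = 0.077563
uy/y = 1.19/9.8 = 0.121429
z = 51.7 * 9.8 = 506.7
uz = 506.7 * sqrt(0.077563^2 + 0.121429^2) = 73.003

73.003


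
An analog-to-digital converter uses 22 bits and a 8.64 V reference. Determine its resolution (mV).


The resolution (LSB) of an ADC is Vref / 2^n.
LSB = 8.64 / 2^22
LSB = 8.64 / 4194304
LSB = 2.06e-06 V = 0.00205994 mV

0.00205994 mV


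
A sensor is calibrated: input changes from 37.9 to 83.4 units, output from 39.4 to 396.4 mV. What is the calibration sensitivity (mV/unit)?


Sensitivity = (y2 - y1) / (x2 - x1).
S = (396.4 - 39.4) / (83.4 - 37.9)
S = 357.0 / 45.5
S = 7.8462 mV/unit

7.8462 mV/unit


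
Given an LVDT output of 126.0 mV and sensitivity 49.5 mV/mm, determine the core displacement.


Displacement = Vout / sensitivity.
d = 126.0 / 49.5
d = 2.545 mm

2.545 mm


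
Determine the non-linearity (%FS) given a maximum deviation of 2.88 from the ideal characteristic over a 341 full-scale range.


Linearity error = (max deviation / full scale) * 100%.
Linearity = (2.88 / 341) * 100
Linearity = 0.845 %FS

0.845 %FS


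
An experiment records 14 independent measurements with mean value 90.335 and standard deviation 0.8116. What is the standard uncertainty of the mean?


The standard uncertainty for Type A evaluation is u = s / sqrt(n).
u = 0.8116 / sqrt(14)
u = 0.8116 / 3.7417
u = 0.2169

0.2169


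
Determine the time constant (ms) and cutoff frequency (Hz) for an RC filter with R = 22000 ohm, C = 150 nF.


Time constant: tau = R * C.
tau = 22000 * 1.50e-07 = 0.0033 s
tau = 3.3 ms
Cutoff frequency: fc = 1 / (2*pi*R*C).
fc = 1 / (2*pi*0.0033) = 48.23 Hz

tau = 3.3 ms, fc = 48.23 Hz


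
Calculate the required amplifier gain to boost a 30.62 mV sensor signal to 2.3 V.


Gain = Vout / Vin (converting to same units).
G = 2.3 V / 30.62 mV
G = 2300.0 mV / 30.62 mV
G = 75.11

75.11


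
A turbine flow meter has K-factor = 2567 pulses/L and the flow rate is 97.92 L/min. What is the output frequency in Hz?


Frequency = K * Q / 60 (converting L/min to L/s).
f = 2567 * 97.92 / 60
f = 251360.64 / 60
f = 4189.34 Hz

4189.34 Hz


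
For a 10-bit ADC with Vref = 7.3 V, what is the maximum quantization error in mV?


The maximum quantization error is +/- LSB/2.
LSB = Vref / 2^n = 7.3 / 1024 = 0.00712891 V
Max error = LSB / 2 = 0.00712891 / 2 = 0.00356445 V
Max error = 3.5645 mV

3.5645 mV


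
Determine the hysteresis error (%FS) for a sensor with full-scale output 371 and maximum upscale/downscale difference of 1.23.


Hysteresis = (max difference / full scale) * 100%.
H = (1.23 / 371) * 100
H = 0.332 %FS

0.332 %FS


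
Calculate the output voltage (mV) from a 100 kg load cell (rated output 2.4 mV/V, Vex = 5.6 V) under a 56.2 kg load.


Vout = rated_output * Vex * (load / capacity).
Vout = 2.4 * 5.6 * (56.2 / 100)
Vout = 2.4 * 5.6 * 0.562
Vout = 7.553 mV

7.553 mV


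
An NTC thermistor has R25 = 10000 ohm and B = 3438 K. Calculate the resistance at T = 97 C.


NTC thermistor equation: Rt = R25 * exp(B * (1/T - 1/T25)).
T in Kelvin: 370.15 K, T25 = 298.15 K
1/T - 1/T25 = 1/370.15 - 1/298.15 = -0.00065241
B * (1/T - 1/T25) = 3438 * -0.00065241 = -2.243
Rt = 10000 * exp(-2.243) = 1061.4 ohm

1061.4 ohm


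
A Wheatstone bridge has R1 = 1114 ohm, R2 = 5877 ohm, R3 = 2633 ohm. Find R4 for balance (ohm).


At balance: R1*R4 = R2*R3, so R4 = R2*R3/R1.
R4 = 5877 * 2633 / 1114
R4 = 15474141 / 1114
R4 = 13890.61 ohm

13890.61 ohm


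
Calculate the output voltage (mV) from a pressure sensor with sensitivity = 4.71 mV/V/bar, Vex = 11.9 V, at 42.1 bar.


Output = sensitivity * Vex * P.
Vout = 4.71 * 11.9 * 42.1
Vout = 56.049 * 42.1
Vout = 2359.66 mV

2359.66 mV


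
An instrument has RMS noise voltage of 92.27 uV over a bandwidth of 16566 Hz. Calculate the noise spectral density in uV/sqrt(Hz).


Noise spectral density = Vrms / sqrt(BW).
NSD = 92.27 / sqrt(16566)
NSD = 92.27 / 128.709
NSD = 0.7169 uV/sqrt(Hz)

0.7169 uV/sqrt(Hz)


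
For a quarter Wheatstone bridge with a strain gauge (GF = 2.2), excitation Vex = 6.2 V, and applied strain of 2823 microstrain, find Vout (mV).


Quarter bridge output: Vout = (GF * epsilon * Vex) / 4.
Vout = (2.2 * 2823e-6 * 6.2) / 4
Vout = 0.03850572 / 4 V
Vout = 0.00962643 V = 9.6264 mV

9.6264 mV


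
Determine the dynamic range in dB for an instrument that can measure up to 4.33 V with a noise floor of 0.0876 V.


Dynamic range = 20 * log10(Vmax / Vnoise).
DR = 20 * log10(4.33 / 0.0876)
DR = 20 * log10(49.43)
DR = 33.88 dB

33.88 dB


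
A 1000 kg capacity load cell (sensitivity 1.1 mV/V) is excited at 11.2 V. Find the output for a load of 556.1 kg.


Vout = rated_output * Vex * (load / capacity).
Vout = 1.1 * 11.2 * (556.1 / 1000)
Vout = 1.1 * 11.2 * 0.5561
Vout = 6.851 mV

6.851 mV


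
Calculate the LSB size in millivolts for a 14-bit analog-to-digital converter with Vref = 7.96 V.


The resolution (LSB) of an ADC is Vref / 2^n.
LSB = 7.96 / 2^14
LSB = 7.96 / 16384
LSB = 0.00048584 V = 0.48583984 mV

0.48583984 mV


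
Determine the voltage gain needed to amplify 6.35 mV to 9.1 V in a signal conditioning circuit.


Gain = Vout / Vin (converting to same units).
G = 9.1 V / 6.35 mV
G = 9100.0 mV / 6.35 mV
G = 1433.07

1433.07


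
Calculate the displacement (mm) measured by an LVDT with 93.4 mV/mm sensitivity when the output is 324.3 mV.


Displacement = Vout / sensitivity.
d = 324.3 / 93.4
d = 3.472 mm

3.472 mm


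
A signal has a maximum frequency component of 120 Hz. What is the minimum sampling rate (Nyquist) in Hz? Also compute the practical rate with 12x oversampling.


By Nyquist theorem, fs_min = 2 * fmax.
fs_min = 2 * 120 = 240 Hz
Practical rate = 12 * fs_min = 12 * 240 = 2880 Hz

fs_min = 240 Hz, fs_practical = 2880 Hz


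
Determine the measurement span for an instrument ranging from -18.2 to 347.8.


Span = upper range - lower range.
Span = 347.8 - (-18.2)
Span = 366.0

366.0


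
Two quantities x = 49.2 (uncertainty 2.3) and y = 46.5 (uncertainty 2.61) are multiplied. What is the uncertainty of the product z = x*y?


For a product z = x*y, the relative uncertainty is:
uz/z = sqrt((ux/x)^2 + (uy/y)^2)
Relative uncertainties: ux/x = 2.3/49.2 = 0.046748
uy/y = 2.61/46.5 = 0.056129
z = 49.2 * 46.5 = 2287.8
uz = 2287.8 * sqrt(0.046748^2 + 0.056129^2) = 167.117

167.117


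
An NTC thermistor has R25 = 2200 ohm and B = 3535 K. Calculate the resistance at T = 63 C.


NTC thermistor equation: Rt = R25 * exp(B * (1/T - 1/T25)).
T in Kelvin: 336.15 K, T25 = 298.15 K
1/T - 1/T25 = 1/336.15 - 1/298.15 = -0.00037915
B * (1/T - 1/T25) = 3535 * -0.00037915 = -1.3403
Rt = 2200 * exp(-1.3403) = 575.9 ohm

575.9 ohm


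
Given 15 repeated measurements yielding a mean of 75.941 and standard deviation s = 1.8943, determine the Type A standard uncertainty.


The standard uncertainty for Type A evaluation is u = s / sqrt(n).
u = 1.8943 / sqrt(15)
u = 1.8943 / 3.873
u = 0.4891

0.4891


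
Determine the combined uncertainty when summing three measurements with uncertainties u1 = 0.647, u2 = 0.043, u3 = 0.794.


For a sum of independent quantities, uc = sqrt(u1^2 + u2^2 + u3^2).
uc = sqrt(0.647^2 + 0.043^2 + 0.794^2)
uc = sqrt(0.418609 + 0.001849 + 0.630436)
uc = 1.0251

1.0251


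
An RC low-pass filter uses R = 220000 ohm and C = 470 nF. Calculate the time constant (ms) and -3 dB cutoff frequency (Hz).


Time constant: tau = R * C.
tau = 220000 * 4.70e-07 = 0.1034 s
tau = 103.4 ms
Cutoff frequency: fc = 1 / (2*pi*R*C).
fc = 1 / (2*pi*0.1034) = 1.54 Hz

tau = 103.4 ms, fc = 1.54 Hz


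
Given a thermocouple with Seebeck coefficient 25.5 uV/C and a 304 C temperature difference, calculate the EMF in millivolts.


The thermocouple output V = sensitivity * dT.
V = 25.5 uV/C * 304 C
V = 7752.0 uV
V = 7.752 mV

7.752 mV


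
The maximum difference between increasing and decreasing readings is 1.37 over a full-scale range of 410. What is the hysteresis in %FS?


Hysteresis = (max difference / full scale) * 100%.
H = (1.37 / 410) * 100
H = 0.334 %FS

0.334 %FS


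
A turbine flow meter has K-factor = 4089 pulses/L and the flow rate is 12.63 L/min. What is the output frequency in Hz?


Frequency = K * Q / 60 (converting L/min to L/s).
f = 4089 * 12.63 / 60
f = 51644.07 / 60
f = 860.73 Hz

860.73 Hz


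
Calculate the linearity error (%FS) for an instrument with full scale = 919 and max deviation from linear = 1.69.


Linearity error = (max deviation / full scale) * 100%.
Linearity = (1.69 / 919) * 100
Linearity = 0.184 %FS

0.184 %FS


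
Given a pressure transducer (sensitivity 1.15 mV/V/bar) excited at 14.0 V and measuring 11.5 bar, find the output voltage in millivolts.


Output = sensitivity * Vex * P.
Vout = 1.15 * 14.0 * 11.5
Vout = 16.1 * 11.5
Vout = 185.15 mV

185.15 mV


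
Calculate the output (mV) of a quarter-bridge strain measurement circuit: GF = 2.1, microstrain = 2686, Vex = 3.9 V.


Quarter bridge output: Vout = (GF * epsilon * Vex) / 4.
Vout = (2.1 * 2686e-6 * 3.9) / 4
Vout = 0.02199834 / 4 V
Vout = 0.00549958 V = 5.4996 mV

5.4996 mV


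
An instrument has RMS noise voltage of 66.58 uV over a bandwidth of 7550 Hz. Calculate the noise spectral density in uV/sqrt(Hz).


Noise spectral density = Vrms / sqrt(BW).
NSD = 66.58 / sqrt(7550)
NSD = 66.58 / 86.8907
NSD = 0.7662 uV/sqrt(Hz)

0.7662 uV/sqrt(Hz)


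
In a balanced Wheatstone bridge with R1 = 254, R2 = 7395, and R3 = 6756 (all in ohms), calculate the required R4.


At balance: R1*R4 = R2*R3, so R4 = R2*R3/R1.
R4 = 7395 * 6756 / 254
R4 = 49960620 / 254
R4 = 196695.35 ohm

196695.35 ohm


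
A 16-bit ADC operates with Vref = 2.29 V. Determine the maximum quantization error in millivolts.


The maximum quantization error is +/- LSB/2.
LSB = Vref / 2^n = 2.29 / 65536 = 3.494e-05 V
Max error = LSB / 2 = 3.494e-05 / 2 = 1.747e-05 V
Max error = 0.0175 mV

0.0175 mV


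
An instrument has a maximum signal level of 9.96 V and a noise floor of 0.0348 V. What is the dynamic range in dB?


Dynamic range = 20 * log10(Vmax / Vnoise).
DR = 20 * log10(9.96 / 0.0348)
DR = 20 * log10(286.21)
DR = 49.13 dB

49.13 dB


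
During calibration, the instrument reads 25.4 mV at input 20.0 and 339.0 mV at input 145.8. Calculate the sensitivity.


Sensitivity = (y2 - y1) / (x2 - x1).
S = (339.0 - 25.4) / (145.8 - 20.0)
S = 313.6 / 125.8
S = 2.4928 mV/unit

2.4928 mV/unit


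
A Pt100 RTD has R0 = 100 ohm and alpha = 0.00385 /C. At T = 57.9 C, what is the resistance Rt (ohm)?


The RTD equation: Rt = R0 * (1 + alpha * T).
Rt = 100 * (1 + 0.00385 * 57.9)
Rt = 100 * (1 + 0.222915)
Rt = 100 * 1.222915
Rt = 122.291 ohm

122.291 ohm


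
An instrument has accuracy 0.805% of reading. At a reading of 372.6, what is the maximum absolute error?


Absolute error = (accuracy% / 100) * reading.
Error = (0.805 / 100) * 372.6
Error = 0.00805 * 372.6
Error = 2.9994

2.9994


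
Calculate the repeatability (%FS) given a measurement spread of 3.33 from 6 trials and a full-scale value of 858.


Repeatability = (spread / full scale) * 100%.
R = (3.33 / 858) * 100
R = 0.388 %FS

0.388 %FS


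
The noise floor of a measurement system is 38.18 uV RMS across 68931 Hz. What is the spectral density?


Noise spectral density = Vrms / sqrt(BW).
NSD = 38.18 / sqrt(68931)
NSD = 38.18 / 262.5471
NSD = 0.1454 uV/sqrt(Hz)

0.1454 uV/sqrt(Hz)


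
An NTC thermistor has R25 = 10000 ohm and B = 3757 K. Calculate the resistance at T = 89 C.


NTC thermistor equation: Rt = R25 * exp(B * (1/T - 1/T25)).
T in Kelvin: 362.15 K, T25 = 298.15 K
1/T - 1/T25 = 1/362.15 - 1/298.15 = -0.00059273
B * (1/T - 1/T25) = 3757 * -0.00059273 = -2.2269
Rt = 10000 * exp(-2.2269) = 1078.6 ohm

1078.6 ohm


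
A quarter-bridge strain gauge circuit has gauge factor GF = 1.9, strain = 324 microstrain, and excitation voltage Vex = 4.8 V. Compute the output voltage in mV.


Quarter bridge output: Vout = (GF * epsilon * Vex) / 4.
Vout = (1.9 * 324e-6 * 4.8) / 4
Vout = 0.00295488 / 4 V
Vout = 0.00073872 V = 0.7387 mV

0.7387 mV


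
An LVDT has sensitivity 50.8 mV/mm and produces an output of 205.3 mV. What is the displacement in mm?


Displacement = Vout / sensitivity.
d = 205.3 / 50.8
d = 4.041 mm

4.041 mm


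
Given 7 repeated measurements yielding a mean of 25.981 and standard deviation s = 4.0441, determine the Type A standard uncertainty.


The standard uncertainty for Type A evaluation is u = s / sqrt(n).
u = 4.0441 / sqrt(7)
u = 4.0441 / 2.6458
u = 1.5285

1.5285


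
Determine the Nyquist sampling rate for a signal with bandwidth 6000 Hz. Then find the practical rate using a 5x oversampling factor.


By Nyquist theorem, fs_min = 2 * fmax.
fs_min = 2 * 6000 = 12000 Hz
Practical rate = 5 * fs_min = 5 * 12000 = 60000 Hz

fs_min = 12000 Hz, fs_practical = 60000 Hz


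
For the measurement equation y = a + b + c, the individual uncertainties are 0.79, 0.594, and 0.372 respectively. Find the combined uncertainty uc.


For a sum of independent quantities, uc = sqrt(u1^2 + u2^2 + u3^2).
uc = sqrt(0.79^2 + 0.594^2 + 0.372^2)
uc = sqrt(0.6241 + 0.352836 + 0.138384)
uc = 1.0561

1.0561


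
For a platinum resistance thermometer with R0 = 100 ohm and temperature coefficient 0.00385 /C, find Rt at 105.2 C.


The RTD equation: Rt = R0 * (1 + alpha * T).
Rt = 100 * (1 + 0.00385 * 105.2)
Rt = 100 * (1 + 0.40502)
Rt = 100 * 1.40502
Rt = 140.502 ohm

140.502 ohm


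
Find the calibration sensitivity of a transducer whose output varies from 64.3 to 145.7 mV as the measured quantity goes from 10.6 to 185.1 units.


Sensitivity = (y2 - y1) / (x2 - x1).
S = (145.7 - 64.3) / (185.1 - 10.6)
S = 81.4 / 174.5
S = 0.4665 mV/unit

0.4665 mV/unit


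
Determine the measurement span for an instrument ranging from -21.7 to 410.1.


Span = upper range - lower range.
Span = 410.1 - (-21.7)
Span = 431.8

431.8


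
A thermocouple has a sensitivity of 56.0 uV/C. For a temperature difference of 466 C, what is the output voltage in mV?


The thermocouple output V = sensitivity * dT.
V = 56.0 uV/C * 466 C
V = 26096.0 uV
V = 26.096 mV

26.096 mV


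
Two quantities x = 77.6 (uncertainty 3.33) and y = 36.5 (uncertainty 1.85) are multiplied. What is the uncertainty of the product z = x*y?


For a product z = x*y, the relative uncertainty is:
uz/z = sqrt((ux/x)^2 + (uy/y)^2)
Relative uncertainties: ux/x = 3.33/77.6 = 0.042912
uy/y = 1.85/36.5 = 0.050685
z = 77.6 * 36.5 = 2832.4
uz = 2832.4 * sqrt(0.042912^2 + 0.050685^2) = 188.103

188.103


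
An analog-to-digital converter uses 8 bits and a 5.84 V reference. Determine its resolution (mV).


The resolution (LSB) of an ADC is Vref / 2^n.
LSB = 5.84 / 2^8
LSB = 5.84 / 256
LSB = 0.0228125 V = 22.8125 mV

22.8125 mV


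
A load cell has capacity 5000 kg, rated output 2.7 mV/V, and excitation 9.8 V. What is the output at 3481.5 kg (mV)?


Vout = rated_output * Vex * (load / capacity).
Vout = 2.7 * 9.8 * (3481.5 / 5000)
Vout = 2.7 * 9.8 * 0.6963
Vout = 18.424 mV

18.424 mV


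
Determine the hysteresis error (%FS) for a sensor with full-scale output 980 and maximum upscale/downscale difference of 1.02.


Hysteresis = (max difference / full scale) * 100%.
H = (1.02 / 980) * 100
H = 0.104 %FS

0.104 %FS


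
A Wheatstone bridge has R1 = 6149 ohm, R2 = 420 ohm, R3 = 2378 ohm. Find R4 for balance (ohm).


At balance: R1*R4 = R2*R3, so R4 = R2*R3/R1.
R4 = 420 * 2378 / 6149
R4 = 998760 / 6149
R4 = 162.43 ohm

162.43 ohm


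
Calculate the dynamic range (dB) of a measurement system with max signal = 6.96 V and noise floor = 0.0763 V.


Dynamic range = 20 * log10(Vmax / Vnoise).
DR = 20 * log10(6.96 / 0.0763)
DR = 20 * log10(91.22)
DR = 39.2 dB

39.2 dB


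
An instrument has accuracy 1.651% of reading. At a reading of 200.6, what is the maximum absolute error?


Absolute error = (accuracy% / 100) * reading.
Error = (1.651 / 100) * 200.6
Error = 0.01651 * 200.6
Error = 3.3119

3.3119


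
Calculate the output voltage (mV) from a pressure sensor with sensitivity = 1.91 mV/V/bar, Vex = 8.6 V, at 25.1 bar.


Output = sensitivity * Vex * P.
Vout = 1.91 * 8.6 * 25.1
Vout = 16.426 * 25.1
Vout = 412.29 mV

412.29 mV


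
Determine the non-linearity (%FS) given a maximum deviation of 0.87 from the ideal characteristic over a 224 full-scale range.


Linearity error = (max deviation / full scale) * 100%.
Linearity = (0.87 / 224) * 100
Linearity = 0.388 %FS

0.388 %FS


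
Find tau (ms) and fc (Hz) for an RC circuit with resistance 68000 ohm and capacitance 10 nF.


Time constant: tau = R * C.
tau = 68000 * 1.00e-08 = 0.00068 s
tau = 0.68 ms
Cutoff frequency: fc = 1 / (2*pi*R*C).
fc = 1 / (2*pi*0.00068) = 234.05 Hz

tau = 0.68 ms, fc = 234.05 Hz


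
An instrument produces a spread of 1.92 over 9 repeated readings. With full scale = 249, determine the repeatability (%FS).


Repeatability = (spread / full scale) * 100%.
R = (1.92 / 249) * 100
R = 0.771 %FS

0.771 %FS


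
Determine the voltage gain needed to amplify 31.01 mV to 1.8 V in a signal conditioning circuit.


Gain = Vout / Vin (converting to same units).
G = 1.8 V / 31.01 mV
G = 1800.0 mV / 31.01 mV
G = 58.05

58.05


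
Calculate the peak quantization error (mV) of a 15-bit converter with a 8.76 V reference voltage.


The maximum quantization error is +/- LSB/2.
LSB = Vref / 2^n = 8.76 / 32768 = 0.00026733 V
Max error = LSB / 2 = 0.00026733 / 2 = 0.00013367 V
Max error = 0.1337 mV

0.1337 mV


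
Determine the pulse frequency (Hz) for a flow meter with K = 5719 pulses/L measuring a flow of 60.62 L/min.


Frequency = K * Q / 60 (converting L/min to L/s).
f = 5719 * 60.62 / 60
f = 346685.78 / 60
f = 5778.1 Hz

5778.1 Hz


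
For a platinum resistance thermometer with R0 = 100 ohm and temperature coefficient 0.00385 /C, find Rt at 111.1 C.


The RTD equation: Rt = R0 * (1 + alpha * T).
Rt = 100 * (1 + 0.00385 * 111.1)
Rt = 100 * (1 + 0.427735)
Rt = 100 * 1.427735
Rt = 142.773 ohm

142.773 ohm


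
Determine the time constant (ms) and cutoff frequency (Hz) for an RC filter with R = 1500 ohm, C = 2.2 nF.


Time constant: tau = R * C.
tau = 1500 * 2.20e-09 = 3.3e-06 s
tau = 0.0033 ms
Cutoff frequency: fc = 1 / (2*pi*R*C).
fc = 1 / (2*pi*3.3e-06) = 48228.77 Hz

tau = 0.0033 ms, fc = 48228.77 Hz


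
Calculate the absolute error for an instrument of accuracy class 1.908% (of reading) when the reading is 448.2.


Absolute error = (accuracy% / 100) * reading.
Error = (1.908 / 100) * 448.2
Error = 0.01908 * 448.2
Error = 8.5517

8.5517


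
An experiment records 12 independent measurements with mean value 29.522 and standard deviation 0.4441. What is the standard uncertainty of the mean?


The standard uncertainty for Type A evaluation is u = s / sqrt(n).
u = 0.4441 / sqrt(12)
u = 0.4441 / 3.4641
u = 0.1282

0.1282


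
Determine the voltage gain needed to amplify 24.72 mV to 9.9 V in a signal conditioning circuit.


Gain = Vout / Vin (converting to same units).
G = 9.9 V / 24.72 mV
G = 9900.0 mV / 24.72 mV
G = 400.49

400.49


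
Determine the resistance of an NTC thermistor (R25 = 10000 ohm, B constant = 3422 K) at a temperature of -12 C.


NTC thermistor equation: Rt = R25 * exp(B * (1/T - 1/T25)).
T in Kelvin: 261.15 K, T25 = 298.15 K
1/T - 1/T25 = 1/261.15 - 1/298.15 = 0.0004752
B * (1/T - 1/T25) = 3422 * 0.0004752 = 1.6261
Rt = 10000 * exp(1.6261) = 50841.9 ohm

50841.9 ohm


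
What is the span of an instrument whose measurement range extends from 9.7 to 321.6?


Span = upper range - lower range.
Span = 321.6 - (9.7)
Span = 311.9

311.9


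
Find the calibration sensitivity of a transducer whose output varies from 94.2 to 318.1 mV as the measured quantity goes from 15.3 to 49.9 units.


Sensitivity = (y2 - y1) / (x2 - x1).
S = (318.1 - 94.2) / (49.9 - 15.3)
S = 223.9 / 34.6
S = 6.4711 mV/unit

6.4711 mV/unit


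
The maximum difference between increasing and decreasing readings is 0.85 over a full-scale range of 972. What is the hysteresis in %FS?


Hysteresis = (max difference / full scale) * 100%.
H = (0.85 / 972) * 100
H = 0.087 %FS

0.087 %FS


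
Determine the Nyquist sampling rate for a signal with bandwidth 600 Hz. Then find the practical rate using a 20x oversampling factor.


By Nyquist theorem, fs_min = 2 * fmax.
fs_min = 2 * 600 = 1200 Hz
Practical rate = 20 * fs_min = 20 * 1200 = 24000 Hz

fs_min = 1200 Hz, fs_practical = 24000 Hz


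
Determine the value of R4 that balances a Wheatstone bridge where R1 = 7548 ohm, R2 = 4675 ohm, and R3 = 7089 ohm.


At balance: R1*R4 = R2*R3, so R4 = R2*R3/R1.
R4 = 4675 * 7089 / 7548
R4 = 33141075 / 7548
R4 = 4390.71 ohm

4390.71 ohm


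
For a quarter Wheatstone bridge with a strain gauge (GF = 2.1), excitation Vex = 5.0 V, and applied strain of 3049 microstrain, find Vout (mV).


Quarter bridge output: Vout = (GF * epsilon * Vex) / 4.
Vout = (2.1 * 3049e-6 * 5.0) / 4
Vout = 0.0320145 / 4 V
Vout = 0.00800363 V = 8.0036 mV

8.0036 mV


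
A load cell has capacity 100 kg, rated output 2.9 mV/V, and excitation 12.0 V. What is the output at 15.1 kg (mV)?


Vout = rated_output * Vex * (load / capacity).
Vout = 2.9 * 12.0 * (15.1 / 100)
Vout = 2.9 * 12.0 * 0.151
Vout = 5.255 mV

5.255 mV


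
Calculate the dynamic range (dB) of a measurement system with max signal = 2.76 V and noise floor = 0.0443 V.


Dynamic range = 20 * log10(Vmax / Vnoise).
DR = 20 * log10(2.76 / 0.0443)
DR = 20 * log10(62.3)
DR = 35.89 dB

35.89 dB


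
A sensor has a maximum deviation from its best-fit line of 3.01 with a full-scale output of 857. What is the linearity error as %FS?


Linearity error = (max deviation / full scale) * 100%.
Linearity = (3.01 / 857) * 100
Linearity = 0.351 %FS

0.351 %FS


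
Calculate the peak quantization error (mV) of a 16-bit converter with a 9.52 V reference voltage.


The maximum quantization error is +/- LSB/2.
LSB = Vref / 2^n = 9.52 / 65536 = 0.00014526 V
Max error = LSB / 2 = 0.00014526 / 2 = 7.263e-05 V
Max error = 0.0726 mV

0.0726 mV


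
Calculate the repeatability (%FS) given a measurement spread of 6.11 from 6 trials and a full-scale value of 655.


Repeatability = (spread / full scale) * 100%.
R = (6.11 / 655) * 100
R = 0.933 %FS

0.933 %FS


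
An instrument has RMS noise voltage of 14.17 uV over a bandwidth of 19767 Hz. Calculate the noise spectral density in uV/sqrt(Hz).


Noise spectral density = Vrms / sqrt(BW).
NSD = 14.17 / sqrt(19767)
NSD = 14.17 / 140.5952
NSD = 0.1008 uV/sqrt(Hz)

0.1008 uV/sqrt(Hz)


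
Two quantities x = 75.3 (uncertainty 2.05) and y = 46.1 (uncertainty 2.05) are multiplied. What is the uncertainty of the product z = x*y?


For a product z = x*y, the relative uncertainty is:
uz/z = sqrt((ux/x)^2 + (uy/y)^2)
Relative uncertainties: ux/x = 2.05/75.3 = 0.027224
uy/y = 2.05/46.1 = 0.044469
z = 75.3 * 46.1 = 3471.3
uz = 3471.3 * sqrt(0.027224^2 + 0.044469^2) = 180.997

180.997


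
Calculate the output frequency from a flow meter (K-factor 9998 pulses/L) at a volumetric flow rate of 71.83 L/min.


Frequency = K * Q / 60 (converting L/min to L/s).
f = 9998 * 71.83 / 60
f = 718156.34 / 60
f = 11969.27 Hz

11969.27 Hz


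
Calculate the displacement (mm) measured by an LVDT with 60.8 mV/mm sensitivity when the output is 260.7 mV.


Displacement = Vout / sensitivity.
d = 260.7 / 60.8
d = 4.288 mm

4.288 mm


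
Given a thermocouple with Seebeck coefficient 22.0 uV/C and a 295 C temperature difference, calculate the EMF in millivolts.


The thermocouple output V = sensitivity * dT.
V = 22.0 uV/C * 295 C
V = 6490.0 uV
V = 6.49 mV

6.49 mV


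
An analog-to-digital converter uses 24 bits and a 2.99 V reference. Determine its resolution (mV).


The resolution (LSB) of an ADC is Vref / 2^n.
LSB = 2.99 / 2^24
LSB = 2.99 / 16777216
LSB = 1.8e-07 V = 0.00017822 mV

0.00017822 mV


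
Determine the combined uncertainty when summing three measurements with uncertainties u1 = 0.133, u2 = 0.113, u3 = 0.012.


For a sum of independent quantities, uc = sqrt(u1^2 + u2^2 + u3^2).
uc = sqrt(0.133^2 + 0.113^2 + 0.012^2)
uc = sqrt(0.017689 + 0.012769 + 0.000144)
uc = 0.1749

0.1749


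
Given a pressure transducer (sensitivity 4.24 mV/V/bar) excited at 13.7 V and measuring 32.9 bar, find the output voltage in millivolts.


Output = sensitivity * Vex * P.
Vout = 4.24 * 13.7 * 32.9
Vout = 58.088 * 32.9
Vout = 1911.1 mV

1911.1 mV


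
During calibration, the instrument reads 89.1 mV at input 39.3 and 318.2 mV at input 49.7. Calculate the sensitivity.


Sensitivity = (y2 - y1) / (x2 - x1).
S = (318.2 - 89.1) / (49.7 - 39.3)
S = 229.1 / 10.4
S = 22.0288 mV/unit

22.0288 mV/unit


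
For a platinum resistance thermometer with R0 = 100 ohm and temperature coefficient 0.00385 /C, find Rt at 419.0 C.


The RTD equation: Rt = R0 * (1 + alpha * T).
Rt = 100 * (1 + 0.00385 * 419.0)
Rt = 100 * (1 + 1.61315)
Rt = 100 * 2.61315
Rt = 261.315 ohm

261.315 ohm


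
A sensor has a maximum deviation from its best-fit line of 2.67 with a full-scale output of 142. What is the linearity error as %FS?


Linearity error = (max deviation / full scale) * 100%.
Linearity = (2.67 / 142) * 100
Linearity = 1.88 %FS

1.88 %FS


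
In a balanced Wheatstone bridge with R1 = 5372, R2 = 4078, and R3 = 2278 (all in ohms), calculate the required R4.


At balance: R1*R4 = R2*R3, so R4 = R2*R3/R1.
R4 = 4078 * 2278 / 5372
R4 = 9289684 / 5372
R4 = 1729.28 ohm

1729.28 ohm


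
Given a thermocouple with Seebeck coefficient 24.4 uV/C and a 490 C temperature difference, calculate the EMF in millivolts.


The thermocouple output V = sensitivity * dT.
V = 24.4 uV/C * 490 C
V = 11956.0 uV
V = 11.956 mV

11.956 mV


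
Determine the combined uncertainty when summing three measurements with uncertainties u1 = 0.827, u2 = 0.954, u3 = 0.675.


For a sum of independent quantities, uc = sqrt(u1^2 + u2^2 + u3^2).
uc = sqrt(0.827^2 + 0.954^2 + 0.675^2)
uc = sqrt(0.683929 + 0.910116 + 0.455625)
uc = 1.4317

1.4317


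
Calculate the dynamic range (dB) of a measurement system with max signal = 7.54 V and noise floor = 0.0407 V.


Dynamic range = 20 * log10(Vmax / Vnoise).
DR = 20 * log10(7.54 / 0.0407)
DR = 20 * log10(185.26)
DR = 45.36 dB

45.36 dB


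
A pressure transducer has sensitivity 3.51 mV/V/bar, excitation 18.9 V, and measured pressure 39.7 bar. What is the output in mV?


Output = sensitivity * Vex * P.
Vout = 3.51 * 18.9 * 39.7
Vout = 66.339 * 39.7
Vout = 2633.66 mV

2633.66 mV
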